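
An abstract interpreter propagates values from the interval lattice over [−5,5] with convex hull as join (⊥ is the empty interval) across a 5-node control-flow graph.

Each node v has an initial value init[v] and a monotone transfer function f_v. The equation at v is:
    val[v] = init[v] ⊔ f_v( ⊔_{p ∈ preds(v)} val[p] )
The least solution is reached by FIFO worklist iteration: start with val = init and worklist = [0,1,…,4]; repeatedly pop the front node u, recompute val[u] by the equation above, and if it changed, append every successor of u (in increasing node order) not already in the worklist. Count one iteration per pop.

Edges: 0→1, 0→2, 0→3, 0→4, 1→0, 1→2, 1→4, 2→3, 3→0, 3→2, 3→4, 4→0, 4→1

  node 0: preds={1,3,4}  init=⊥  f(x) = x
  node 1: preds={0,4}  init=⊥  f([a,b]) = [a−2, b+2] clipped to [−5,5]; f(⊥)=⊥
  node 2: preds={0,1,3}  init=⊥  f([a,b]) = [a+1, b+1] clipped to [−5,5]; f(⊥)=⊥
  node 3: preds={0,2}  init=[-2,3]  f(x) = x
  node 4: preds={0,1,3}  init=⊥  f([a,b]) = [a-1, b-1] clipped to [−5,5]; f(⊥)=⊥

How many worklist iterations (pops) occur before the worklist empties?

12

Iteration log — 12 steps:
  step 1. node 0  ⊔preds=[-2,3]  new=[-2,3]  old=⊥  +wl: 
  step 2. node 1  ⊔preds=[-2,3]  new=[-4,5]  old=⊥  +wl: 0
  step 3. node 2  ⊔preds=[-4,5]  new=[-3,5]  old=⊥  +wl: 
  step 4. node 3  ⊔preds=[-3,5]  new=[-3,5]  old=[-2,3]  +wl: 2
  step 5. node 4  ⊔preds=[-4,5]  new=[-5,4]  old=⊥  +wl: 1
  step 6. node 0  ⊔preds=[-5,5]  new=[-5,5]  old=[-2,3]  +wl: 3,4
  step 7. node 2  ⊔preds=[-5,5]  new=[-4,5]  old=[-3,5]  +wl: 
  step 8. node 1  ⊔preds=[-5,5]  new=[-5,5]  old=[-4,5]  +wl: 0,2
  step 9. node 3  ⊔preds=[-5,5]  new=[-5,5]  old=[-3,5]  +wl: 
  step 10. node 4  ⊔preds=[-5,5]  new=[-5,4]  stable
  step 11. node 0  ⊔preds=[-5,5]  new=[-5,5]  stable
  step 12. node 2  ⊔preds=[-5,5]  new=[-4,5]  stable

Least fixpoint reached:
  node 0: [-5,5]
  node 1: [-5,5]
  node 2: [-4,5]
  node 3: [-5,5]
  node 4: [-5,4]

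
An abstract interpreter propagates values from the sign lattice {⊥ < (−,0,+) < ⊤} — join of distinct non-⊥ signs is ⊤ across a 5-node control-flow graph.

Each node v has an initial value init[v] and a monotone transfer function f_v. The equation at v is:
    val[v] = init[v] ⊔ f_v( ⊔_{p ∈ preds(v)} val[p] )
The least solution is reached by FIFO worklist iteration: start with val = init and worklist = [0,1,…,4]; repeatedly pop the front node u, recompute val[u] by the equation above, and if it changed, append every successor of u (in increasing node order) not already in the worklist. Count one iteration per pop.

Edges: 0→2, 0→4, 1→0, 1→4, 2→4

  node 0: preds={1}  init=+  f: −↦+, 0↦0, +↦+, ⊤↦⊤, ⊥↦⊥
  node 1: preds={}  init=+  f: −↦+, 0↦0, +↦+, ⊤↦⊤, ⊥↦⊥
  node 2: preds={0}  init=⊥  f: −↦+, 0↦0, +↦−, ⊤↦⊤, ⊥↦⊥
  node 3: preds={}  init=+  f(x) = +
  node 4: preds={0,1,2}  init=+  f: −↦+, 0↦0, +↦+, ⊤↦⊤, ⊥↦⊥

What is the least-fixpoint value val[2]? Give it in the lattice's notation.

−

Worklist (5 pops):
  #1 pop 0: in=+ → + (no change)
  #2 pop 1: in=⊥ → + (no change)
  #3 pop 2: in=+ → − (was ⊥); enqueue []
  #4 pop 3: in=⊥ → + (no change)
  #5 pop 4: in=⊤ → ⊤ (was +); enqueue []

Fixpoint:
  val[0] = +
  val[1] = +
  val[2] = −
  val[3] = +
  val[4] = ⊤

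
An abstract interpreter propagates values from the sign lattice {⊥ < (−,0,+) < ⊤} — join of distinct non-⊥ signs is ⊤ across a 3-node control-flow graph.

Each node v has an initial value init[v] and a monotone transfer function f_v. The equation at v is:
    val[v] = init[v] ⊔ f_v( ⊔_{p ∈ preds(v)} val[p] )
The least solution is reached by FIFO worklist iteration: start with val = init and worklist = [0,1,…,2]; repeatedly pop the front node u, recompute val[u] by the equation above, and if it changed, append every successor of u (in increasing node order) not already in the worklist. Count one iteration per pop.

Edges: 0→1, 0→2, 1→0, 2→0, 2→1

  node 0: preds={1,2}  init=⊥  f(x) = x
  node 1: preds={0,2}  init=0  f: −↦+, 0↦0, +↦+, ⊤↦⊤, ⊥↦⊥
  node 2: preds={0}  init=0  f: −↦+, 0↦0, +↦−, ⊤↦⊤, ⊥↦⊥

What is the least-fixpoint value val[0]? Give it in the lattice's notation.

Iteration log — 3 steps:
  step 1. node 0  ⊔preds=0  new=0  old=⊥  +wl: 
  step 2. node 1  ⊔preds=0  new=0  stable
  step 3. node 2  ⊔preds=0  new=0  stable

Least fixpoint reached:
  node 0: 0
  node 1: 0
  node 2: 0

0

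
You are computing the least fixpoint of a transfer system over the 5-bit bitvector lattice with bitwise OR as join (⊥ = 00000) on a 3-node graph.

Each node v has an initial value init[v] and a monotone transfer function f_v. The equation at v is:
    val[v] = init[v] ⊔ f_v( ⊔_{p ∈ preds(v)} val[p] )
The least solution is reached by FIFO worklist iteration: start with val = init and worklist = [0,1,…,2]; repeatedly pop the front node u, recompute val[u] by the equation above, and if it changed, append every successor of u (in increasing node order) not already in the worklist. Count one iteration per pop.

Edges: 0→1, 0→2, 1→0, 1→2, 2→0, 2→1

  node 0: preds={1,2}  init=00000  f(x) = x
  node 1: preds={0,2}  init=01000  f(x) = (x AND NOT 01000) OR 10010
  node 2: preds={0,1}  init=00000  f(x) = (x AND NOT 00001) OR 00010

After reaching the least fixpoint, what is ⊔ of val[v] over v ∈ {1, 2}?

Trace (6 dequeues):
  [1] u=0 | in 01000 | out 01000 | prev 00000 | push {}
  [2] u=1 | in 01000 | out 11010 | prev 01000 | push {0}
  [3] u=2 | in 11010 | out 11010 | prev 00000 | push {1}
  [4] u=0 | in 11010 | out 11010 | prev 01000 | push {2}
  [5] u=1 | in 11010 | out 11010 | ==
  [6] u=2 | in 11010 | out 11010 | ==

Converged values:
  [0] 11010
  [1] 11010
  [2] 11010

11010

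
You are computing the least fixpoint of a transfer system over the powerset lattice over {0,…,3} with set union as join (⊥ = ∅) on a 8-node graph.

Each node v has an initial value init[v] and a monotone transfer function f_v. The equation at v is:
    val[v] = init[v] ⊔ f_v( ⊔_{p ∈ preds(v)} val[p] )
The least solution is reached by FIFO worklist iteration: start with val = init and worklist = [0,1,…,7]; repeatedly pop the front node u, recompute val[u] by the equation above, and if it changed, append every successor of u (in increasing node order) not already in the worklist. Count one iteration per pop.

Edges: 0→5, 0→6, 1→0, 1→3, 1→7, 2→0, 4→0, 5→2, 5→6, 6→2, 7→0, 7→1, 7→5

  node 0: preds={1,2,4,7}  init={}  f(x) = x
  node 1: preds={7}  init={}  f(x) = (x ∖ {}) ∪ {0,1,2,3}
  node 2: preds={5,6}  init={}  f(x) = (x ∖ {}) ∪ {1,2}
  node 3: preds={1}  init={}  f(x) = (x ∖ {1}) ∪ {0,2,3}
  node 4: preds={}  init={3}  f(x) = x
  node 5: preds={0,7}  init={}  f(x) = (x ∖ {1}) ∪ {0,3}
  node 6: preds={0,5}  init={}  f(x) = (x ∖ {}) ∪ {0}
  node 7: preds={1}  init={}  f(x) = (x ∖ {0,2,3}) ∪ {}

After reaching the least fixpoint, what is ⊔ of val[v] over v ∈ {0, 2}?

Iteration log — 15 steps:
  step 1. node 0  ⊔preds={3}  new={3}  old={}  +wl: 
  step 2. node 1  ⊔preds={}  new={0,1,2,3}  old={}  +wl: 0
  step 3. node 2  ⊔preds={}  new={1,2}  old={}  +wl: 
  step 4. node 3  ⊔preds={0,1,2,3}  new={0,2,3}  old={}  +wl: 
  step 5. node 4  ⊔preds={}  new={3}  stable
  step 6. node 5  ⊔preds={3}  new={0,3}  old={}  +wl: 2
  step 7. node 6  ⊔preds={0,3}  new={0,3}  old={}  +wl: 
  step 8. node 7  ⊔preds={0,1,2,3}  new={1}  old={}  +wl: 1,5
  step 9. node 0  ⊔preds={0,1,2,3}  new={0,1,2,3}  old={3}  +wl: 6
  step 10. node 2  ⊔preds={0,3}  new={0,1,2,3}  old={1,2}  +wl: 0
  step 11. node 1  ⊔preds={1}  new={0,1,2,3}  stable
  step 12. node 5  ⊔preds={0,1,2,3}  new={0,2,3}  old={0,3}  +wl: 2
  step 13. node 6  ⊔preds={0,1,2,3}  new={0,1,2,3}  old={0,3}  +wl: 
  step 14. node 0  ⊔preds={0,1,2,3}  new={0,1,2,3}  stable
  step 15. node 2  ⊔preds={0,1,2,3}  new={0,1,2,3}  stable

Least fixpoint reached:
  node 0: {0,1,2,3}
  node 1: {0,1,2,3}
  node 2: {0,1,2,3}
  node 3: {0,2,3}
  node 4: {3}
  node 5: {0,2,3}
  node 6: {0,1,2,3}
  node 7: {1}

{0,1,2,3}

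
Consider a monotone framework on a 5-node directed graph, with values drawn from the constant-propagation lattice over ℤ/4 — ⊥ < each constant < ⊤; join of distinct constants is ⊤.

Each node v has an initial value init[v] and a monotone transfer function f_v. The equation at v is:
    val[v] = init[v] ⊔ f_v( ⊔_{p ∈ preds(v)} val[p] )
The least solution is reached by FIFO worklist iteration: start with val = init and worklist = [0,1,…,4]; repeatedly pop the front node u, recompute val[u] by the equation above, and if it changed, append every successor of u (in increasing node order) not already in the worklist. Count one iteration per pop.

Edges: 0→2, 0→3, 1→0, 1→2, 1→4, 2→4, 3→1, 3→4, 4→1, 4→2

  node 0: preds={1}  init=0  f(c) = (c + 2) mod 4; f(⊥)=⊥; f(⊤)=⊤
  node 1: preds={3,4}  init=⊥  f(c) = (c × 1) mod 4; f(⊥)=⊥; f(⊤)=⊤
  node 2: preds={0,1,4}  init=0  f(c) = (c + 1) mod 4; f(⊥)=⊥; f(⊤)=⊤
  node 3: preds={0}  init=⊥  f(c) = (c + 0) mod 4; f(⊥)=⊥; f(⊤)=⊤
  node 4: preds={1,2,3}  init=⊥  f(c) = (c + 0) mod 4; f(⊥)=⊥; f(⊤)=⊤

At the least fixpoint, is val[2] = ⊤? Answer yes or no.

yes

Worklist (13 pops):
  #1 pop 0: in=⊥ → 0 (no change)
  #2 pop 1: in=⊥ → ⊥ (no change)
  #3 pop 2: in=0 → ⊤ (was 0); enqueue []
  #4 pop 3: in=0 → 0 (was ⊥); enqueue [1]
  #5 pop 4: in=⊤ → ⊤ (was ⊥); enqueue [2]
  #6 pop 1: in=⊤ → ⊤ (was ⊥); enqueue [0,4]
  #7 pop 2: in=⊤ → ⊤ (no change)
  #8 pop 0: in=⊤ → ⊤ (was 0); enqueue [2,3]
  #9 pop 4: in=⊤ → ⊤ (no change)
  #10 pop 2: in=⊤ → ⊤ (no change)
  #11 pop 3: in=⊤ → ⊤ (was 0); enqueue [1,4]
  #12 pop 1: in=⊤ → ⊤ (no change)
  #13 pop 4: in=⊤ → ⊤ (no change)

Fixpoint:
  val[0] = ⊤
  val[1] = ⊤
  val[2] = ⊤
  val[3] = ⊤
  val[4] = ⊤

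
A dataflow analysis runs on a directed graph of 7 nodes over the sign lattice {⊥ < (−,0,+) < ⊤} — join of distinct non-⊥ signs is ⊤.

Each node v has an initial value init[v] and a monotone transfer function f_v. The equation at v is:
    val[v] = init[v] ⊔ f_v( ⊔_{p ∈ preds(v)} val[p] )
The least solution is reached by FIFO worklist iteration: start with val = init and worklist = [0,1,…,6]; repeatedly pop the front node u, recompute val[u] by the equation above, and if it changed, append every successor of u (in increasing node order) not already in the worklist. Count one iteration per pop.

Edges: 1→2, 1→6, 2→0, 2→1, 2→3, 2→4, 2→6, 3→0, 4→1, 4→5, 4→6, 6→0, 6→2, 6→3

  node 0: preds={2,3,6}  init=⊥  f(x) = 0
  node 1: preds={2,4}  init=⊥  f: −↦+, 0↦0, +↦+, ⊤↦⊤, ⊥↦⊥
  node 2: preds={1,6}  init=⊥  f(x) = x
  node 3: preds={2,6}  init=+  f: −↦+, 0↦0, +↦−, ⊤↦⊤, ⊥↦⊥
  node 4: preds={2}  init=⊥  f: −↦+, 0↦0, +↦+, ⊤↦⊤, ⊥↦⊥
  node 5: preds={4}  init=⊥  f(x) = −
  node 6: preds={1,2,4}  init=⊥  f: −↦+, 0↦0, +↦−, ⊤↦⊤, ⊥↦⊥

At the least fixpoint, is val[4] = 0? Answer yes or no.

no

Iteration log — 7 steps:
  step 1. node 0  ⊔preds=+  new=0  old=⊥  +wl: 
  step 2. node 1  ⊔preds=⊥  new=⊥  stable
  step 3. node 2  ⊔preds=⊥  new=⊥  stable
  step 4. node 3  ⊔preds=⊥  new=+  stable
  step 5. node 4  ⊔preds=⊥  new=⊥  stable
  step 6. node 5  ⊔preds=⊥  new=−  old=⊥  +wl: 
  step 7. node 6  ⊔preds=⊥  new=⊥  stable

Least fixpoint reached:
  node 0: 0
  node 1: ⊥
  node 2: ⊥
  node 3: +
  node 4: ⊥
  node 5: −
  node 6: ⊥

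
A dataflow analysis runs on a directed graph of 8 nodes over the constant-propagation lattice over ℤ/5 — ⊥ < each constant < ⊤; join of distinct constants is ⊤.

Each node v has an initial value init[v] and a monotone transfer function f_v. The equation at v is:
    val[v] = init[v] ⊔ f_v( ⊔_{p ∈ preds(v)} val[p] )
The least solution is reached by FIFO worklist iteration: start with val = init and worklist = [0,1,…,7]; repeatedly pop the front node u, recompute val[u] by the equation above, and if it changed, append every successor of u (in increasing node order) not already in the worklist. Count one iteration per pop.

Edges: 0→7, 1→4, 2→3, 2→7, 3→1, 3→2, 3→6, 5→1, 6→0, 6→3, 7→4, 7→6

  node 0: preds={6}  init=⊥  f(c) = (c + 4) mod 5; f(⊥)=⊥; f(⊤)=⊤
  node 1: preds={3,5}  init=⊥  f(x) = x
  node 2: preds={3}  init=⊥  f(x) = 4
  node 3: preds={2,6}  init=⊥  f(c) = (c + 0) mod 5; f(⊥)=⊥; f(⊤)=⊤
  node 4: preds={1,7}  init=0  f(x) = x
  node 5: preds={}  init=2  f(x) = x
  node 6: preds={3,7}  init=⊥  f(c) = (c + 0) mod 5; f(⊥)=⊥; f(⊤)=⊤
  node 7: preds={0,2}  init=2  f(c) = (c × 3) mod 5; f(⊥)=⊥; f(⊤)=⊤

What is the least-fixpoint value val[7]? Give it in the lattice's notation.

Trace (18 dequeues):
  [1] u=0 | in ⊥ | out ⊥ | ==
  [2] u=1 | in 2 | out 2 | prev ⊥ | push {}
  [3] u=2 | in ⊥ | out 4 | prev ⊥ | push {}
  [4] u=3 | in 4 | out 4 | prev ⊥ | push {1,2}
  [5] u=4 | in 2 | out ⊤ | prev 0 | push {}
  [6] u=5 | in ⊥ | out 2 | ==
  [7] u=6 | in ⊤ | out ⊤ | prev ⊥ | push {0,3}
  [8] u=7 | in 4 | out 2 | ==
  [9] u=1 | in ⊤ | out ⊤ | prev 2 | push {4}
  [10] u=2 | in 4 | out 4 | ==
  [11] u=0 | in ⊤ | out ⊤ | prev ⊥ | push {7}
  [12] u=3 | in ⊤ | out ⊤ | prev 4 | push {1,2,6}
  [13] u=4 | in ⊤ | out ⊤ | ==
  [14] u=7 | in ⊤ | out ⊤ | prev 2 | push {4}
  [15] u=1 | in ⊤ | out ⊤ | ==
  [16] u=2 | in ⊤ | out 4 | ==
  [17] u=6 | in ⊤ | out ⊤ | ==
  [18] u=4 | in ⊤ | out ⊤ | ==

Converged values:
  [0] ⊤
  [1] ⊤
  [2] 4
  [3] ⊤
  [4] ⊤
  [5] 2
  [6] ⊤
  [7] ⊤

⊤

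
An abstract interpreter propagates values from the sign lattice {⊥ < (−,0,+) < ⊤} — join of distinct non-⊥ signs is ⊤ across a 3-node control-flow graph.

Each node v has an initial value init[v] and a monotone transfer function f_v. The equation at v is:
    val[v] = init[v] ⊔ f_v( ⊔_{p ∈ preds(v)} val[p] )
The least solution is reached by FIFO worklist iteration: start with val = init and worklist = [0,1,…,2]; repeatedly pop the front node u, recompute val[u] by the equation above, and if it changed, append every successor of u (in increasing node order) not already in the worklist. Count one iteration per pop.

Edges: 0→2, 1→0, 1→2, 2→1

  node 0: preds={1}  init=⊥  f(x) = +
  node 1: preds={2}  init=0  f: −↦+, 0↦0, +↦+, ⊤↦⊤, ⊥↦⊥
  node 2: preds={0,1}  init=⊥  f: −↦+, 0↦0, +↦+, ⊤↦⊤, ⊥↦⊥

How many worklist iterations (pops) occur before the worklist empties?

6

Iteration log — 6 steps:
  step 1. node 0  ⊔preds=0  new=+  old=⊥  +wl: 
  step 2. node 1  ⊔preds=⊥  new=0  stable
  step 3. node 2  ⊔preds=⊤  new=⊤  old=⊥  +wl: 1
  step 4. node 1  ⊔preds=⊤  new=⊤  old=0  +wl: 0,2
  step 5. node 0  ⊔preds=⊤  new=+  stable
  step 6. node 2  ⊔preds=⊤  new=⊤  stable

Least fixpoint reached:
  node 0: +
  node 1: ⊤
  node 2: ⊤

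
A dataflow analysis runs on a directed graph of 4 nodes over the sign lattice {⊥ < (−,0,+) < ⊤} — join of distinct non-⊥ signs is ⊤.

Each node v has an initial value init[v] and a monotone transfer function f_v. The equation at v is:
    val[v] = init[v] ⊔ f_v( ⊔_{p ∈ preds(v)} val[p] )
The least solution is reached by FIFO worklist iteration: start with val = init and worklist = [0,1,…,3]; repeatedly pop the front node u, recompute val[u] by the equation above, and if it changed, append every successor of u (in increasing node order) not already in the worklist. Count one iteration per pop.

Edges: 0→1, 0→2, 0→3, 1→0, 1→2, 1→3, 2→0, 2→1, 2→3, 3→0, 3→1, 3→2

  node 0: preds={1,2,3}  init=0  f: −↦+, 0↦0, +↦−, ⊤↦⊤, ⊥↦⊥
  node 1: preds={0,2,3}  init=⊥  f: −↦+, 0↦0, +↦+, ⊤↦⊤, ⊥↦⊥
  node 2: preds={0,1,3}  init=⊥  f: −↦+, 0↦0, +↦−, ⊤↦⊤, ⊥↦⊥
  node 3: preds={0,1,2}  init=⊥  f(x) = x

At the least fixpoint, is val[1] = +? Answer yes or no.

Iteration log — 7 steps:
  step 1. node 0  ⊔preds=⊥  new=0  stable
  step 2. node 1  ⊔preds=0  new=0  old=⊥  +wl: 0
  step 3. node 2  ⊔preds=0  new=0  old=⊥  +wl: 1
  step 4. node 3  ⊔preds=0  new=0  old=⊥  +wl: 2
  step 5. node 0  ⊔preds=0  new=0  stable
  step 6. node 1  ⊔preds=0  new=0  stable
  step 7. node 2  ⊔preds=0  new=0  stable

Least fixpoint reached:
  node 0: 0
  node 1: 0
  node 2: 0
  node 3: 0

no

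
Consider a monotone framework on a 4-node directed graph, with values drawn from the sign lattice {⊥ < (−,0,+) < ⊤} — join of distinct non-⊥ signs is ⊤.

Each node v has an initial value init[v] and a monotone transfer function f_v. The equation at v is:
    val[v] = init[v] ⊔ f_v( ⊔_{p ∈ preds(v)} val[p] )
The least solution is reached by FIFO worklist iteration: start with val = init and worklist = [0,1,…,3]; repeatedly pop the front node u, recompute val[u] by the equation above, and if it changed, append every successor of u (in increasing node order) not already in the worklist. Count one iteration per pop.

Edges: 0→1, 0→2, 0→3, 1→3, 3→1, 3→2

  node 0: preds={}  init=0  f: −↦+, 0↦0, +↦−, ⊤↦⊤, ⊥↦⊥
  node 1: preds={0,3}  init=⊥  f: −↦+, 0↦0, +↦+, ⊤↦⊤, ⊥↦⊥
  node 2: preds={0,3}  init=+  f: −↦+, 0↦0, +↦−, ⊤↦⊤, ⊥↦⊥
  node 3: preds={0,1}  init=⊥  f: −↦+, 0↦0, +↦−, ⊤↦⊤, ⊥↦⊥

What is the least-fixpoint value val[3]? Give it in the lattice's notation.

0

Worklist (6 pops):
  #1 pop 0: in=⊥ → 0 (no change)
  #2 pop 1: in=0 → 0 (was ⊥); enqueue []
  #3 pop 2: in=0 → ⊤ (was +); enqueue []
  #4 pop 3: in=0 → 0 (was ⊥); enqueue [1,2]
  #5 pop 1: in=0 → 0 (no change)
  #6 pop 2: in=0 → ⊤ (no change)

Fixpoint:
  val[0] = 0
  val[1] = 0
  val[2] = ⊤
  val[3] = 0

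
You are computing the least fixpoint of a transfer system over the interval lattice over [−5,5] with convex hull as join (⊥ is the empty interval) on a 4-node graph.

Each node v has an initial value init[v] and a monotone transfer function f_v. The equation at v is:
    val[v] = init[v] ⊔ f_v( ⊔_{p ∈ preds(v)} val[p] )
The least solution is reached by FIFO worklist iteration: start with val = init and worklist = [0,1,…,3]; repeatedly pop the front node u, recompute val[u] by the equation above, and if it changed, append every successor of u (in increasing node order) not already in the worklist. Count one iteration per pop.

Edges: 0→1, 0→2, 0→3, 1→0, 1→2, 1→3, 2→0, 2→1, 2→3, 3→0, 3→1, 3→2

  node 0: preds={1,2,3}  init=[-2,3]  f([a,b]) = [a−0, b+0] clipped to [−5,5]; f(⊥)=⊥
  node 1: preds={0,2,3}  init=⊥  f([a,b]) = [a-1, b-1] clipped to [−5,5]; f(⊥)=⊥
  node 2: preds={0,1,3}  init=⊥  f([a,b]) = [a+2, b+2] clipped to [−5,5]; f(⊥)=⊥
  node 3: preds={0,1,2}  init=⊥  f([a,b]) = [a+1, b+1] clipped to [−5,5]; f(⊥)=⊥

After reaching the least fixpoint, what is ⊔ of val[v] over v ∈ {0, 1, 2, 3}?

[-5,5]

Iteration log — 16 steps:
  step 1. node 0  ⊔preds=⊥  new=[-2,3]  stable
  step 2. node 1  ⊔preds=[-2,3]  new=[-3,2]  old=⊥  +wl: 0
  step 3. node 2  ⊔preds=[-3,3]  new=[-1,5]  old=⊥  +wl: 1
  step 4. node 3  ⊔preds=[-3,5]  new=[-2,5]  old=⊥  +wl: 2
  step 5. node 0  ⊔preds=[-3,5]  new=[-3,5]  old=[-2,3]  +wl: 3
  step 6. node 1  ⊔preds=[-3,5]  new=[-4,4]  old=[-3,2]  +wl: 0
  step 7. node 2  ⊔preds=[-4,5]  new=[-2,5]  old=[-1,5]  +wl: 1
  step 8. node 3  ⊔preds=[-4,5]  new=[-3,5]  old=[-2,5]  +wl: 2
  step 9. node 0  ⊔preds=[-4,5]  new=[-4,5]  old=[-3,5]  +wl: 3
  step 10. node 1  ⊔preds=[-4,5]  new=[-5,4]  old=[-4,4]  +wl: 0
  step 11. node 2  ⊔preds=[-5,5]  new=[-3,5]  old=[-2,5]  +wl: 1
  step 12. node 3  ⊔preds=[-5,5]  new=[-4,5]  old=[-3,5]  +wl: 2
  step 13. node 0  ⊔preds=[-5,5]  new=[-5,5]  old=[-4,5]  +wl: 3
  step 14. node 1  ⊔preds=[-5,5]  new=[-5,4]  stable
  step 15. node 2  ⊔preds=[-5,5]  new=[-3,5]  stable
  step 16. node 3  ⊔preds=[-5,5]  new=[-4,5]  stable

Least fixpoint reached:
  node 0: [-5,5]
  node 1: [-5,4]
  node 2: [-3,5]
  node 3: [-4,5]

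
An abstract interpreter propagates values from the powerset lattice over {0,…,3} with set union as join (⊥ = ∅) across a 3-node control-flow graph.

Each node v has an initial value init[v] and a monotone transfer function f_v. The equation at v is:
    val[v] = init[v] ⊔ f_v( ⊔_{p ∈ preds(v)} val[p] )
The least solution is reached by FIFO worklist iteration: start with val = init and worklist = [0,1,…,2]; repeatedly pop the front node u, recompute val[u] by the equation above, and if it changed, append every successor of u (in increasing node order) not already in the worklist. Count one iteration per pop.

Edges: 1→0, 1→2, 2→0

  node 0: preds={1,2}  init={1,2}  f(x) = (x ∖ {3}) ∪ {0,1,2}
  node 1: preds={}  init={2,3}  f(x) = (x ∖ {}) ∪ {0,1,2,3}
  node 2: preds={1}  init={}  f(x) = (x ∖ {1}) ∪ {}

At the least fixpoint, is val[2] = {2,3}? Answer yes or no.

Worklist (4 pops):
  #1 pop 0: in={2,3} → {0,1,2} (was {1,2}); enqueue []
  #2 pop 1: in={} → {0,1,2,3} (was {2,3}); enqueue [0]
  #3 pop 2: in={0,1,2,3} → {0,2,3} (was {}); enqueue []
  #4 pop 0: in={0,1,2,3} → {0,1,2} (no change)

Fixpoint:
  val[0] = {0,1,2}
  val[1] = {0,1,2,3}
  val[2] = {0,2,3}

no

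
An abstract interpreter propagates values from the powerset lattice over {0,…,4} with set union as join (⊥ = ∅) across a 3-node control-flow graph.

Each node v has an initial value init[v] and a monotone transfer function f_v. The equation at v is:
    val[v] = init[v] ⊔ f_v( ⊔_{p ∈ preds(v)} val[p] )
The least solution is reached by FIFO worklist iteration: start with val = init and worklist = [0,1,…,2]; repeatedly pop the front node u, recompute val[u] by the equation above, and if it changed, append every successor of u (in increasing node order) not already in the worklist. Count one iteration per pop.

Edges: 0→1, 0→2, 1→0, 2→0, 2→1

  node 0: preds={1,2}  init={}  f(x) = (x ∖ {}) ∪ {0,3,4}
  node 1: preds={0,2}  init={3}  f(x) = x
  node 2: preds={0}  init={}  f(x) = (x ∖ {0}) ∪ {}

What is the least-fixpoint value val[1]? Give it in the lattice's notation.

{0,3,4}

Trace (5 dequeues):
  [1] u=0 | in {3} | out {0,3,4} | prev {} | push {}
  [2] u=1 | in {0,3,4} | out {0,3,4} | prev {3} | push {0}
  [3] u=2 | in {0,3,4} | out {3,4} | prev {} | push {1}
  [4] u=0 | in {0,3,4} | out {0,3,4} | ==
  [5] u=1 | in {0,3,4} | out {0,3,4} | ==

Converged values:
  [0] {0,3,4}
  [1] {0,3,4}
  [2] {3,4}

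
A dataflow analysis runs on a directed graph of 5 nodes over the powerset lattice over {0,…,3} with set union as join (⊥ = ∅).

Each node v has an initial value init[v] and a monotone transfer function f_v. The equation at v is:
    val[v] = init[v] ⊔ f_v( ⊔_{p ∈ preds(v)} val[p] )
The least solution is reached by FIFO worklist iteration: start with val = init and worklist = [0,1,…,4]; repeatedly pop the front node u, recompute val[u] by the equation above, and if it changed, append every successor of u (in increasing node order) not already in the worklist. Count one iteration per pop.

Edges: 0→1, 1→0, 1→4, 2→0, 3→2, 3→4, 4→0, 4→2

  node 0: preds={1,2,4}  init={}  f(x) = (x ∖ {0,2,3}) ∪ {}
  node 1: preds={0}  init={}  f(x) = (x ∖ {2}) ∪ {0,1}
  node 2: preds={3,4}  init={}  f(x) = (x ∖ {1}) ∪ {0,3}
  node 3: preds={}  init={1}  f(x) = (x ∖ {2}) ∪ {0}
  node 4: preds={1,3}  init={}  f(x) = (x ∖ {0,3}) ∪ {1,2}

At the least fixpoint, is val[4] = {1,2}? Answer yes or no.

yes

Iteration log — 9 steps:
  step 1. node 0  ⊔preds={}  new={}  stable
  step 2. node 1  ⊔preds={}  new={0,1}  old={}  +wl: 0
  step 3. node 2  ⊔preds={1}  new={0,3}  old={}  +wl: 
  step 4. node 3  ⊔preds={}  new={0,1}  old={1}  +wl: 2
  step 5. node 4  ⊔preds={0,1}  new={1,2}  old={}  +wl: 
  step 6. node 0  ⊔preds={0,1,2,3}  new={1}  old={}  +wl: 1
  step 7. node 2  ⊔preds={0,1,2}  new={0,2,3}  old={0,3}  +wl: 0
  step 8. node 1  ⊔preds={1}  new={0,1}  stable
  step 9. node 0  ⊔preds={0,1,2,3}  new={1}  stable

Least fixpoint reached:
  node 0: {1}
  node 1: {0,1}
  node 2: {0,2,3}
  node 3: {0,1}
  node 4: {1,2}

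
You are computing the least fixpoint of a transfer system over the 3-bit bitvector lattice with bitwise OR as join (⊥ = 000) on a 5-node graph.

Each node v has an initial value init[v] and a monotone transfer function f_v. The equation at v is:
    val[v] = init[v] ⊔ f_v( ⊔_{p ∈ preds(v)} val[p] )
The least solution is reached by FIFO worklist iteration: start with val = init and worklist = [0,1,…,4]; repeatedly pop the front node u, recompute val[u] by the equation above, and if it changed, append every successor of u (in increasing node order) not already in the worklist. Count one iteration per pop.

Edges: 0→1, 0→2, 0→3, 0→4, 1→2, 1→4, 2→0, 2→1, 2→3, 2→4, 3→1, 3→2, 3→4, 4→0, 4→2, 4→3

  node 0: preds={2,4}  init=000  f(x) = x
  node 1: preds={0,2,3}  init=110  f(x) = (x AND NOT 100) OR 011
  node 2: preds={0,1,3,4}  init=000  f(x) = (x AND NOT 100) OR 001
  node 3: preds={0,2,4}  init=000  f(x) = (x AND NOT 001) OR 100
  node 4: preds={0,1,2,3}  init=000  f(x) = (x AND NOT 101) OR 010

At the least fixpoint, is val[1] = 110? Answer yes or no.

Trace (10 dequeues):
  [1] u=0 | in 000 | out 000 | ==
  [2] u=1 | in 000 | out 111 | prev 110 | push {}
  [3] u=2 | in 111 | out 011 | prev 000 | push {0,1}
  [4] u=3 | in 011 | out 110 | prev 000 | push {2}
  [5] u=4 | in 111 | out 010 | prev 000 | push {3}
  [6] u=0 | in 011 | out 011 | prev 000 | push {4}
  [7] u=1 | in 111 | out 111 | ==
  [8] u=2 | in 111 | out 011 | ==
  [9] u=3 | in 011 | out 110 | ==
  [10] u=4 | in 111 | out 010 | ==

Converged values:
  [0] 011
  [1] 111
  [2] 011
  [3] 110
  [4] 010

no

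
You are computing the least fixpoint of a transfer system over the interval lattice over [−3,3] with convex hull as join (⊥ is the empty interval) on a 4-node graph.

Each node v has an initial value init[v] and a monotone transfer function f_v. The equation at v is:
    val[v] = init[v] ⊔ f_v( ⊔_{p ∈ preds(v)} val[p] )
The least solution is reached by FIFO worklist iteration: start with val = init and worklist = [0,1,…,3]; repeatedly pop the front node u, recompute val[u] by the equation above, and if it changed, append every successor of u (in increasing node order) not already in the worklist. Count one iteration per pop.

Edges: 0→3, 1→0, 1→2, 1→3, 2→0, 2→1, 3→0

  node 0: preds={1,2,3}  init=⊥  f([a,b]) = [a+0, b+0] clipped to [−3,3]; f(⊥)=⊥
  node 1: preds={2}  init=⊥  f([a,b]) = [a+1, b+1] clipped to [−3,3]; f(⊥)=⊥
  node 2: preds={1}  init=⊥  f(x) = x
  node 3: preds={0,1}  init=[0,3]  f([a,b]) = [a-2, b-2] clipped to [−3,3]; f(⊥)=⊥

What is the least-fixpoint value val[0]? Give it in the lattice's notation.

[-3,3]

Worklist (8 pops):
  #1 pop 0: in=[0,3] → [0,3] (was ⊥); enqueue []
  #2 pop 1: in=⊥ → ⊥ (no change)
  #3 pop 2: in=⊥ → ⊥ (no change)
  #4 pop 3: in=[0,3] → [-2,3] (was [0,3]); enqueue [0]
  #5 pop 0: in=[-2,3] → [-2,3] (was [0,3]); enqueue [3]
  #6 pop 3: in=[-2,3] → [-3,3] (was [-2,3]); enqueue [0]
  #7 pop 0: in=[-3,3] → [-3,3] (was [-2,3]); enqueue [3]
  #8 pop 3: in=[-3,3] → [-3,3] (no change)

Fixpoint:
  val[0] = [-3,3]
  val[1] = ⊥
  val[2] = ⊥
  val[3] = [-3,3]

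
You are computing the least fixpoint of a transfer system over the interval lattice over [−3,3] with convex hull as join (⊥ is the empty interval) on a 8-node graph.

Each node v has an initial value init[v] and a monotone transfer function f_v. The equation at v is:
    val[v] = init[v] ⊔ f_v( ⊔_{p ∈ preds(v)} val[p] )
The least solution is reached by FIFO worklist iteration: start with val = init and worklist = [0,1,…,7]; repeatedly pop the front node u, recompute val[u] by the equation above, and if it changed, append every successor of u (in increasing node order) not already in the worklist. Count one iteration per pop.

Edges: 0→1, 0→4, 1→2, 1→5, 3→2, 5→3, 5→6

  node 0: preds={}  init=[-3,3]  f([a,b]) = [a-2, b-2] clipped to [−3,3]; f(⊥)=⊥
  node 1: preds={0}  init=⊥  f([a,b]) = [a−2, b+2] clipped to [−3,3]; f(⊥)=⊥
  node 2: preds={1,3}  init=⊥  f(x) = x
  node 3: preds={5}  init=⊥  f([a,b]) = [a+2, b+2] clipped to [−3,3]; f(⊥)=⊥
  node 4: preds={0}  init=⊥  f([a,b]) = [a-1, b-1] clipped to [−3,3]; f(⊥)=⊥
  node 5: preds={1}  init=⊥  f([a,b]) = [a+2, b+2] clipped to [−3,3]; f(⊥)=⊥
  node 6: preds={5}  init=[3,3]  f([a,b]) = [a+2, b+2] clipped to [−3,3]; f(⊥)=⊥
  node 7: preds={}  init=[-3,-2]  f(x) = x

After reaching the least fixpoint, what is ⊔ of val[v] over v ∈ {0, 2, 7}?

Worklist (10 pops):
  #1 pop 0: in=⊥ → [-3,3] (no change)
  #2 pop 1: in=[-3,3] → [-3,3] (was ⊥); enqueue []
  #3 pop 2: in=[-3,3] → [-3,3] (was ⊥); enqueue []
  #4 pop 3: in=⊥ → ⊥ (no change)
  #5 pop 4: in=[-3,3] → [-3,2] (was ⊥); enqueue []
  #6 pop 5: in=[-3,3] → [-1,3] (was ⊥); enqueue [3]
  #7 pop 6: in=[-1,3] → [1,3] (was [3,3]); enqueue []
  #8 pop 7: in=⊥ → [-3,-2] (no change)
  #9 pop 3: in=[-1,3] → [1,3] (was ⊥); enqueue [2]
  #10 pop 2: in=[-3,3] → [-3,3] (no change)

Fixpoint:
  val[0] = [-3,3]
  val[1] = [-3,3]
  val[2] = [-3,3]
  val[3] = [1,3]
  val[4] = [-3,2]
  val[5] = [-1,3]
  val[6] = [1,3]
  val[7] = [-3,-2]

[-3,3]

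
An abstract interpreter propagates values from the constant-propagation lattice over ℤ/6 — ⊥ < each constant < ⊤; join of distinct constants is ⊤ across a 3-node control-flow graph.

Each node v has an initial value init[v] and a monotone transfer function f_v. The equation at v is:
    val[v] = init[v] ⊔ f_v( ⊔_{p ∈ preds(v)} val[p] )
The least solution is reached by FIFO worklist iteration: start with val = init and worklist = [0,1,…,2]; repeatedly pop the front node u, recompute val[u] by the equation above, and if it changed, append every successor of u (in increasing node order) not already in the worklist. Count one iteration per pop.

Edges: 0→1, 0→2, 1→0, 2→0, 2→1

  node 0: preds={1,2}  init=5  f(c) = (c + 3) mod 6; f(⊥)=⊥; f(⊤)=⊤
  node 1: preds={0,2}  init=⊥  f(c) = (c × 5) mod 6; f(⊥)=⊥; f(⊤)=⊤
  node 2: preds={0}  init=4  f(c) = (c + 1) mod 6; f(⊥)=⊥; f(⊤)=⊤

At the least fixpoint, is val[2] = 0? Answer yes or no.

no

Iteration log — 5 steps:
  step 1. node 0  ⊔preds=4  new=⊤  old=5  +wl: 
  step 2. node 1  ⊔preds=⊤  new=⊤  old=⊥  +wl: 0
  step 3. node 2  ⊔preds=⊤  new=⊤  old=4  +wl: 1
  step 4. node 0  ⊔preds=⊤  new=⊤  stable
  step 5. node 1  ⊔preds=⊤  new=⊤  stable

Least fixpoint reached:
  node 0: ⊤
  node 1: ⊤
  node 2: ⊤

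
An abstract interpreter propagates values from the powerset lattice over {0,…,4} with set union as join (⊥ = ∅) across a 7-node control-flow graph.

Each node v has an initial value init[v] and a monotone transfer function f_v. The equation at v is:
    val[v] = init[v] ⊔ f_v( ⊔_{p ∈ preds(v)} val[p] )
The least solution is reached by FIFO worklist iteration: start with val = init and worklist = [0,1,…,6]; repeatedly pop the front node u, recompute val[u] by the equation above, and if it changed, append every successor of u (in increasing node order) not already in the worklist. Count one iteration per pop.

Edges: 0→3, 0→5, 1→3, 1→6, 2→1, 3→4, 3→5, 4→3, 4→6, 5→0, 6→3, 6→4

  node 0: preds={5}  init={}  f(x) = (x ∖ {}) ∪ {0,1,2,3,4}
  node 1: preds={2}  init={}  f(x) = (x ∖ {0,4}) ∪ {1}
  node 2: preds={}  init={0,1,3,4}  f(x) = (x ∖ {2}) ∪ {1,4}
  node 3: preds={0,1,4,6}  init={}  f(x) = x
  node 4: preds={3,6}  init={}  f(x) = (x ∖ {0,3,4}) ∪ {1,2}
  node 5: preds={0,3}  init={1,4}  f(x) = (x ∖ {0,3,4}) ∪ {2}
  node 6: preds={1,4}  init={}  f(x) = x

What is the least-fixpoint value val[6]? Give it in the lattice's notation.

Worklist (10 pops):
  #1 pop 0: in={1,4} → {0,1,2,3,4} (was {}); enqueue []
  #2 pop 1: in={0,1,3,4} → {1,3} (was {}); enqueue []
  #3 pop 2: in={} → {0,1,3,4} (no change)
  #4 pop 3: in={0,1,2,3,4} → {0,1,2,3,4} (was {}); enqueue []
  #5 pop 4: in={0,1,2,3,4} → {1,2} (was {}); enqueue [3]
  #6 pop 5: in={0,1,2,3,4} → {1,2,4} (was {1,4}); enqueue [0]
  #7 pop 6: in={1,2,3} → {1,2,3} (was {}); enqueue [4]
  #8 pop 3: in={0,1,2,3,4} → {0,1,2,3,4} (no change)
  #9 pop 0: in={1,2,4} → {0,1,2,3,4} (no change)
  #10 pop 4: in={0,1,2,3,4} → {1,2} (no change)

Fixpoint:
  val[0] = {0,1,2,3,4}
  val[1] = {1,3}
  val[2] = {0,1,3,4}
  val[3] = {0,1,2,3,4}
  val[4] = {1,2}
  val[5] = {1,2,4}
  val[6] = {1,2,3}

{1,2,3}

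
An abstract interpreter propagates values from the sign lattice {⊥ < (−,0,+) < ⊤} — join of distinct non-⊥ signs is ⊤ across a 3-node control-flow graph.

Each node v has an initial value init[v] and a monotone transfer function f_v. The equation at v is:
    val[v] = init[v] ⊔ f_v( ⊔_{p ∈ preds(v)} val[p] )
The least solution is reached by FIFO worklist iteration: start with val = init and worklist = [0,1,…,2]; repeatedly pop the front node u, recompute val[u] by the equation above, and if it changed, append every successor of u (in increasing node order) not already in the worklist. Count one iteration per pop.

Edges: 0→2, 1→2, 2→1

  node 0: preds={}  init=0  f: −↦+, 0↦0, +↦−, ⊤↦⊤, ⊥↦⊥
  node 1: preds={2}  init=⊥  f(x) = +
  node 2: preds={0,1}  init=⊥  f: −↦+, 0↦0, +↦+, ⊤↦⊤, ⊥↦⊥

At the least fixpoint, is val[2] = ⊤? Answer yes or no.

yes

Worklist (4 pops):
  #1 pop 0: in=⊥ → 0 (no change)
  #2 pop 1: in=⊥ → + (was ⊥); enqueue []
  #3 pop 2: in=⊤ → ⊤ (was ⊥); enqueue [1]
  #4 pop 1: in=⊤ → + (no change)

Fixpoint:
  val[0] = 0
  val[1] = +
  val[2] = ⊤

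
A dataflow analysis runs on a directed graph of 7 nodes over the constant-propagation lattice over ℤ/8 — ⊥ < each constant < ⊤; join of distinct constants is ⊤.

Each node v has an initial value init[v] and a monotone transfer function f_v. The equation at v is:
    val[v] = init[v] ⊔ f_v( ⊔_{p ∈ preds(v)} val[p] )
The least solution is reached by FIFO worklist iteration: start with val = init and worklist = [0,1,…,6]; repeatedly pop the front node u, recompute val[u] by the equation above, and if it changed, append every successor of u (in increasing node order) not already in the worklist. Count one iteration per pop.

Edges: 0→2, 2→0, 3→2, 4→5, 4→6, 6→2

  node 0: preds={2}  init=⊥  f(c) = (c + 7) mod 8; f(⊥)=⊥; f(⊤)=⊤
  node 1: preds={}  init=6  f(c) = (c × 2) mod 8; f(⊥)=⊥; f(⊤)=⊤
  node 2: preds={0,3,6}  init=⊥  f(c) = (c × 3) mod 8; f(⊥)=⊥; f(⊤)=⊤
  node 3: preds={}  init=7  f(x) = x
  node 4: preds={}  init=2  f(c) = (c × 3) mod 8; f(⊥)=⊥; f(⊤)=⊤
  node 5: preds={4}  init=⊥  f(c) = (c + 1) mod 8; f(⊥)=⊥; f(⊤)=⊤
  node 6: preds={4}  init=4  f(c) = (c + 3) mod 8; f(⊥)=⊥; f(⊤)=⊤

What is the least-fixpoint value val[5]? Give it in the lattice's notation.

3

Worklist (9 pops):
  #1 pop 0: in=⊥ → ⊥ (no change)
  #2 pop 1: in=⊥ → 6 (no change)
  #3 pop 2: in=⊤ → ⊤ (was ⊥); enqueue [0]
  #4 pop 3: in=⊥ → 7 (no change)
  #5 pop 4: in=⊥ → 2 (no change)
  #6 pop 5: in=2 → 3 (was ⊥); enqueue []
  #7 pop 6: in=2 → ⊤ (was 4); enqueue [2]
  #8 pop 0: in=⊤ → ⊤ (was ⊥); enqueue []
  #9 pop 2: in=⊤ → ⊤ (no change)

Fixpoint:
  val[0] = ⊤
  val[1] = 6
  val[2] = ⊤
  val[3] = 7
  val[4] = 2
  val[5] = 3
  val[6] = ⊤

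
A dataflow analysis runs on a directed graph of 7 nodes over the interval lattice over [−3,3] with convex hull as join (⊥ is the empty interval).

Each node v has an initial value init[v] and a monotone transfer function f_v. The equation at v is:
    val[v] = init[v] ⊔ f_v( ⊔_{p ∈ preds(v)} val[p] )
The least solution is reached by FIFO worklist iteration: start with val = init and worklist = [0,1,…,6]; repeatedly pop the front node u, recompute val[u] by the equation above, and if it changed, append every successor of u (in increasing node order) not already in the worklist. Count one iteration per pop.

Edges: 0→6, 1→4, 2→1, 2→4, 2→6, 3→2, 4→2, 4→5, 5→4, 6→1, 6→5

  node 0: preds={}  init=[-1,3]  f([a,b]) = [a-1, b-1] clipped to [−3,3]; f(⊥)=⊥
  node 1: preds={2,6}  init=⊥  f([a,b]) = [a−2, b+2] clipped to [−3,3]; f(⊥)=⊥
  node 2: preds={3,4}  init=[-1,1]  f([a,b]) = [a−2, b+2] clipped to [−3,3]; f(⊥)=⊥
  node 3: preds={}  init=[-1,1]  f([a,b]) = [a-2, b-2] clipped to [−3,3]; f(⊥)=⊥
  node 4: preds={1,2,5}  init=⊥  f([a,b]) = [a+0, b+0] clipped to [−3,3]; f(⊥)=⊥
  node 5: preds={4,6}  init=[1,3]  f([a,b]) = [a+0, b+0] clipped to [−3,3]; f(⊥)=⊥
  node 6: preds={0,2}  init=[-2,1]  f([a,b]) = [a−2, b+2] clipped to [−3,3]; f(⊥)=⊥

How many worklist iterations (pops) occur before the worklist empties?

Iteration log — 11 steps:
  step 1. node 0  ⊔preds=⊥  new=[-1,3]  stable
  step 2. node 1  ⊔preds=[-2,1]  new=[-3,3]  old=⊥  +wl: 
  step 3. node 2  ⊔preds=[-1,1]  new=[-3,3]  old=[-1,1]  +wl: 1
  step 4. node 3  ⊔preds=⊥  new=[-1,1]  stable
  step 5. node 4  ⊔preds=[-3,3]  new=[-3,3]  old=⊥  +wl: 2
  step 6. node 5  ⊔preds=[-3,3]  new=[-3,3]  old=[1,3]  +wl: 4
  step 7. node 6  ⊔preds=[-3,3]  new=[-3,3]  old=[-2,1]  +wl: 5
  step 8. node 1  ⊔preds=[-3,3]  new=[-3,3]  stable
  step 9. node 2  ⊔preds=[-3,3]  new=[-3,3]  stable
  step 10. node 4  ⊔preds=[-3,3]  new=[-3,3]  stable
  step 11. node 5  ⊔preds=[-3,3]  new=[-3,3]  stable

Least fixpoint reached:
  node 0: [-1,3]
  node 1: [-3,3]
  node 2: [-3,3]
  node 3: [-1,1]
  node 4: [-3,3]
  node 5: [-3,3]
  node 6: [-3,3]

11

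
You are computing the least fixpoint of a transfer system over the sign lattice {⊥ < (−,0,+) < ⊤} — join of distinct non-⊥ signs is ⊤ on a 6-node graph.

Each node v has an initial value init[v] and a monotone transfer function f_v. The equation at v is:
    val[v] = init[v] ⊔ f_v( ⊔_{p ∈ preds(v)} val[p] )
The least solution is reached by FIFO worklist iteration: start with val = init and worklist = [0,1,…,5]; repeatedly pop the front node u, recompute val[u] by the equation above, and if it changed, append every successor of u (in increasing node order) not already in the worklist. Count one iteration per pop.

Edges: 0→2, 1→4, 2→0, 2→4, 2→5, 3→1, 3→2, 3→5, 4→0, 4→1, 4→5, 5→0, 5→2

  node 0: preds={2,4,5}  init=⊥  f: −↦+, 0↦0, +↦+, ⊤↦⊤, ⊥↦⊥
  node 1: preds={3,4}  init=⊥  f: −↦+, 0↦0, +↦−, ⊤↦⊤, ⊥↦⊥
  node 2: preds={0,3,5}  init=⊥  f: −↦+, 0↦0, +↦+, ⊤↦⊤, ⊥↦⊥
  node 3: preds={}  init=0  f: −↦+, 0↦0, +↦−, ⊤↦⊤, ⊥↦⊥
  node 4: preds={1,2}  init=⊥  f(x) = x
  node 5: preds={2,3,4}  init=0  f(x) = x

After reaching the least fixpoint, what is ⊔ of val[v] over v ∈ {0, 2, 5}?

Worklist (8 pops):
  #1 pop 0: in=0 → 0 (was ⊥); enqueue []
  #2 pop 1: in=0 → 0 (was ⊥); enqueue []
  #3 pop 2: in=0 → 0 (was ⊥); enqueue [0]
  #4 pop 3: in=⊥ → 0 (no change)
  #5 pop 4: in=0 → 0 (was ⊥); enqueue [1]
  #6 pop 5: in=0 → 0 (no change)
  #7 pop 0: in=0 → 0 (no change)
  #8 pop 1: in=0 → 0 (no change)

Fixpoint:
  val[0] = 0
  val[1] = 0
  val[2] = 0
  val[3] = 0
  val[4] = 0
  val[5] = 0

0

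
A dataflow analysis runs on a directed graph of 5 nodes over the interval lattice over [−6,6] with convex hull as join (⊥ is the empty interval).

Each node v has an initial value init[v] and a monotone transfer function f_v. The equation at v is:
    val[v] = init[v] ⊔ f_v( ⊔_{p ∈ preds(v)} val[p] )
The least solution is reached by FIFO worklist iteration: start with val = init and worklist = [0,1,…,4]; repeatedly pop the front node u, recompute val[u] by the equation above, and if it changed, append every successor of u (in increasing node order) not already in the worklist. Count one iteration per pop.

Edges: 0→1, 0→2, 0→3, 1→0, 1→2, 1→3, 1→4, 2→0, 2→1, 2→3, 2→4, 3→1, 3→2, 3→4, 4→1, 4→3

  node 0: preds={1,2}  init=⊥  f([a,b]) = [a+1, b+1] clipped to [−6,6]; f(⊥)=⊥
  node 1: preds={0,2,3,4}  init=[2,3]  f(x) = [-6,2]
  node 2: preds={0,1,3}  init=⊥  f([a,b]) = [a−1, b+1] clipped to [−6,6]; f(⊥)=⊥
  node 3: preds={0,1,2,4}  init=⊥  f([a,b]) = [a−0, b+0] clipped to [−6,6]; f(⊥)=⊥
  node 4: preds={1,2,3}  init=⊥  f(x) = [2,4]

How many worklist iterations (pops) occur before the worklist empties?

Trace (13 dequeues):
  [1] u=0 | in [2,3] | out [3,4] | prev ⊥ | push {}
  [2] u=1 | in [3,4] | out [-6,3] | prev [2,3] | push {0}
  [3] u=2 | in [-6,4] | out [-6,5] | prev ⊥ | push {1}
  [4] u=3 | in [-6,5] | out [-6,5] | prev ⊥ | push {2}
  [5] u=4 | in [-6,5] | out [2,4] | prev ⊥ | push {3}
  [6] u=0 | in [-6,5] | out [-5,6] | prev [3,4] | push {}
  [7] u=1 | in [-6,6] | out [-6,3] | ==
  [8] u=2 | in [-6,6] | out [-6,6] | prev [-6,5] | push {0,1,4}
  [9] u=3 | in [-6,6] | out [-6,6] | prev [-6,5] | push {2}
  [10] u=0 | in [-6,6] | out [-5,6] | ==
  [11] u=1 | in [-6,6] | out [-6,3] | ==
  [12] u=4 | in [-6,6] | out [2,4] | ==
  [13] u=2 | in [-6,6] | out [-6,6] | ==

Converged values:
  [0] [-5,6]
  [1] [-6,3]
  [2] [-6,6]
  [3] [-6,6]
  [4] [2,4]

13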